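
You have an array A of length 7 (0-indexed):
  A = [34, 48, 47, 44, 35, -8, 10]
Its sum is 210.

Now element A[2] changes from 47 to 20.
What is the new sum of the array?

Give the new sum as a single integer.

Old value at index 2: 47
New value at index 2: 20
Delta = 20 - 47 = -27
New sum = old_sum + delta = 210 + (-27) = 183

Answer: 183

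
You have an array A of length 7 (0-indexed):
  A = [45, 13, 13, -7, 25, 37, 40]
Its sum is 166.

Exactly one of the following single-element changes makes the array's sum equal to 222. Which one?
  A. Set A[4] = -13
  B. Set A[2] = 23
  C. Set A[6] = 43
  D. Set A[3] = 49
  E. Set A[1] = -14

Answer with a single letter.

Answer: D

Derivation:
Option A: A[4] 25->-13, delta=-38, new_sum=166+(-38)=128
Option B: A[2] 13->23, delta=10, new_sum=166+(10)=176
Option C: A[6] 40->43, delta=3, new_sum=166+(3)=169
Option D: A[3] -7->49, delta=56, new_sum=166+(56)=222 <-- matches target
Option E: A[1] 13->-14, delta=-27, new_sum=166+(-27)=139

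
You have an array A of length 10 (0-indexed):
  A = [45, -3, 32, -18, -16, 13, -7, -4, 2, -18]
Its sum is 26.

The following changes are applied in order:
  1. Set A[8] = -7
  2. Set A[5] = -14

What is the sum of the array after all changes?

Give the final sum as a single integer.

Answer: -10

Derivation:
Initial sum: 26
Change 1: A[8] 2 -> -7, delta = -9, sum = 17
Change 2: A[5] 13 -> -14, delta = -27, sum = -10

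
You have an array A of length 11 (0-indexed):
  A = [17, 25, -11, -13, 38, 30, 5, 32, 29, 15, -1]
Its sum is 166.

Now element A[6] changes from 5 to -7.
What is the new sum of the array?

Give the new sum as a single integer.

Old value at index 6: 5
New value at index 6: -7
Delta = -7 - 5 = -12
New sum = old_sum + delta = 166 + (-12) = 154

Answer: 154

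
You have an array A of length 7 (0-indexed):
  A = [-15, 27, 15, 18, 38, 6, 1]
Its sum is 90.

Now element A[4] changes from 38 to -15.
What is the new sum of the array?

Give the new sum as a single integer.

Old value at index 4: 38
New value at index 4: -15
Delta = -15 - 38 = -53
New sum = old_sum + delta = 90 + (-53) = 37

Answer: 37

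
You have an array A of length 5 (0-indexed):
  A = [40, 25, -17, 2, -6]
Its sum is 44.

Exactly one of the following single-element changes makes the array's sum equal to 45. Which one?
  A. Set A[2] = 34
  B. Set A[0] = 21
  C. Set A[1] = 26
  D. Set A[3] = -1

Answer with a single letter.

Option A: A[2] -17->34, delta=51, new_sum=44+(51)=95
Option B: A[0] 40->21, delta=-19, new_sum=44+(-19)=25
Option C: A[1] 25->26, delta=1, new_sum=44+(1)=45 <-- matches target
Option D: A[3] 2->-1, delta=-3, new_sum=44+(-3)=41

Answer: C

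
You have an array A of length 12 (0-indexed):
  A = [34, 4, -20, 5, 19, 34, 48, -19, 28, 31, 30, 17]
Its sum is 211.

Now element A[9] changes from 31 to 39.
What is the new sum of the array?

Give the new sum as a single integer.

Answer: 219

Derivation:
Old value at index 9: 31
New value at index 9: 39
Delta = 39 - 31 = 8
New sum = old_sum + delta = 211 + (8) = 219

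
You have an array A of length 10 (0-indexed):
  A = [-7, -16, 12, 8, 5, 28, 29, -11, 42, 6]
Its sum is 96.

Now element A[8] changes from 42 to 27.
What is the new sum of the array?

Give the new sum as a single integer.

Answer: 81

Derivation:
Old value at index 8: 42
New value at index 8: 27
Delta = 27 - 42 = -15
New sum = old_sum + delta = 96 + (-15) = 81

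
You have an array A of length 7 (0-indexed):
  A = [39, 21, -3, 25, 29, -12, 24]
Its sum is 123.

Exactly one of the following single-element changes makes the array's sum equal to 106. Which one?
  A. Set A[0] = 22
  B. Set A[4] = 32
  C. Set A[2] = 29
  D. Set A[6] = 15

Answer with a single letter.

Answer: A

Derivation:
Option A: A[0] 39->22, delta=-17, new_sum=123+(-17)=106 <-- matches target
Option B: A[4] 29->32, delta=3, new_sum=123+(3)=126
Option C: A[2] -3->29, delta=32, new_sum=123+(32)=155
Option D: A[6] 24->15, delta=-9, new_sum=123+(-9)=114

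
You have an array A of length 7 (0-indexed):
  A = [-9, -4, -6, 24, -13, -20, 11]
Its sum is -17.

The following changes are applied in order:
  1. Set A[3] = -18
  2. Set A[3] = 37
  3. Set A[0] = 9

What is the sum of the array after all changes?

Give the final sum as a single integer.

Initial sum: -17
Change 1: A[3] 24 -> -18, delta = -42, sum = -59
Change 2: A[3] -18 -> 37, delta = 55, sum = -4
Change 3: A[0] -9 -> 9, delta = 18, sum = 14

Answer: 14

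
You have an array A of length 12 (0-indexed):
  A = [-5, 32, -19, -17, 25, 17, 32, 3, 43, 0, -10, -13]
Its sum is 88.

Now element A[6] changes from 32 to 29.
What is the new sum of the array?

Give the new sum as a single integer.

Old value at index 6: 32
New value at index 6: 29
Delta = 29 - 32 = -3
New sum = old_sum + delta = 88 + (-3) = 85

Answer: 85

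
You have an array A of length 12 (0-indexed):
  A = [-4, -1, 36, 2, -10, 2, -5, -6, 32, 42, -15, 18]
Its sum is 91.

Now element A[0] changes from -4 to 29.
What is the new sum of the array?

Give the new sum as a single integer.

Answer: 124

Derivation:
Old value at index 0: -4
New value at index 0: 29
Delta = 29 - -4 = 33
New sum = old_sum + delta = 91 + (33) = 124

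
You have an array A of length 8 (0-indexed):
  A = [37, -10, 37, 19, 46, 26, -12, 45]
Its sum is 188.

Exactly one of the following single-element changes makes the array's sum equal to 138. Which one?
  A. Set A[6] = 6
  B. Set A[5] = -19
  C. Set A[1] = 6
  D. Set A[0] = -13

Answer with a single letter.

Answer: D

Derivation:
Option A: A[6] -12->6, delta=18, new_sum=188+(18)=206
Option B: A[5] 26->-19, delta=-45, new_sum=188+(-45)=143
Option C: A[1] -10->6, delta=16, new_sum=188+(16)=204
Option D: A[0] 37->-13, delta=-50, new_sum=188+(-50)=138 <-- matches target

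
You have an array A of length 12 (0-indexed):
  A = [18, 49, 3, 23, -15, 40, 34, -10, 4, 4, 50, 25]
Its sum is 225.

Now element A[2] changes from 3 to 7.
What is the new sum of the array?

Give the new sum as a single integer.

Answer: 229

Derivation:
Old value at index 2: 3
New value at index 2: 7
Delta = 7 - 3 = 4
New sum = old_sum + delta = 225 + (4) = 229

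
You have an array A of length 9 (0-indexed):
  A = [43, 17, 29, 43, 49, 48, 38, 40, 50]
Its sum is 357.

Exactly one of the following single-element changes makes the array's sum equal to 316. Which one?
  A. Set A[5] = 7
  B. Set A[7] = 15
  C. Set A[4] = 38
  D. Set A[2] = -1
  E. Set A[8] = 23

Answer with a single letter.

Answer: A

Derivation:
Option A: A[5] 48->7, delta=-41, new_sum=357+(-41)=316 <-- matches target
Option B: A[7] 40->15, delta=-25, new_sum=357+(-25)=332
Option C: A[4] 49->38, delta=-11, new_sum=357+(-11)=346
Option D: A[2] 29->-1, delta=-30, new_sum=357+(-30)=327
Option E: A[8] 50->23, delta=-27, new_sum=357+(-27)=330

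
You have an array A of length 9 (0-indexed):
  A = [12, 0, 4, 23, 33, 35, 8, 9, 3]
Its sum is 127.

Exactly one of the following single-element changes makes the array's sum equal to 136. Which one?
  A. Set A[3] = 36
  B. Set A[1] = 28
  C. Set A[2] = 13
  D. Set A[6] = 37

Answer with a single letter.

Option A: A[3] 23->36, delta=13, new_sum=127+(13)=140
Option B: A[1] 0->28, delta=28, new_sum=127+(28)=155
Option C: A[2] 4->13, delta=9, new_sum=127+(9)=136 <-- matches target
Option D: A[6] 8->37, delta=29, new_sum=127+(29)=156

Answer: C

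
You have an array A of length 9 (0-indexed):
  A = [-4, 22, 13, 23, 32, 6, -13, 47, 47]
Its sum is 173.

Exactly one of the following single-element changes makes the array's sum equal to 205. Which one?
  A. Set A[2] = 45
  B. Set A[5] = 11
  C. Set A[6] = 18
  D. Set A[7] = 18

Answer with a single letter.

Answer: A

Derivation:
Option A: A[2] 13->45, delta=32, new_sum=173+(32)=205 <-- matches target
Option B: A[5] 6->11, delta=5, new_sum=173+(5)=178
Option C: A[6] -13->18, delta=31, new_sum=173+(31)=204
Option D: A[7] 47->18, delta=-29, new_sum=173+(-29)=144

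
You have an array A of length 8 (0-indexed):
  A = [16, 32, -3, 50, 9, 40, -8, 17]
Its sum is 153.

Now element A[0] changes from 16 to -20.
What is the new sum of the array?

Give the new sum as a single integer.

Answer: 117

Derivation:
Old value at index 0: 16
New value at index 0: -20
Delta = -20 - 16 = -36
New sum = old_sum + delta = 153 + (-36) = 117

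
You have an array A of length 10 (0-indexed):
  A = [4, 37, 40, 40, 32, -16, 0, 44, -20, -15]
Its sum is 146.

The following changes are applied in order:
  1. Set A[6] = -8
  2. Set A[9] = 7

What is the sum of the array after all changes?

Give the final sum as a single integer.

Initial sum: 146
Change 1: A[6] 0 -> -8, delta = -8, sum = 138
Change 2: A[9] -15 -> 7, delta = 22, sum = 160

Answer: 160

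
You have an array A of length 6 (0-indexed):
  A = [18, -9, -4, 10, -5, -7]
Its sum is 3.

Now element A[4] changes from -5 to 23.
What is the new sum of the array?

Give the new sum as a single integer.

Answer: 31

Derivation:
Old value at index 4: -5
New value at index 4: 23
Delta = 23 - -5 = 28
New sum = old_sum + delta = 3 + (28) = 31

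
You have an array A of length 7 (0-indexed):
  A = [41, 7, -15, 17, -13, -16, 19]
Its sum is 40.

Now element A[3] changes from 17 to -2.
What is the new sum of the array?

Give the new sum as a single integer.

Old value at index 3: 17
New value at index 3: -2
Delta = -2 - 17 = -19
New sum = old_sum + delta = 40 + (-19) = 21

Answer: 21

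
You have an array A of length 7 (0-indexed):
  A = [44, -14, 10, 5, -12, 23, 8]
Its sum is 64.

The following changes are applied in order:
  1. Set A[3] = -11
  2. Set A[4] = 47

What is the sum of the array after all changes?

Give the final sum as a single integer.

Initial sum: 64
Change 1: A[3] 5 -> -11, delta = -16, sum = 48
Change 2: A[4] -12 -> 47, delta = 59, sum = 107

Answer: 107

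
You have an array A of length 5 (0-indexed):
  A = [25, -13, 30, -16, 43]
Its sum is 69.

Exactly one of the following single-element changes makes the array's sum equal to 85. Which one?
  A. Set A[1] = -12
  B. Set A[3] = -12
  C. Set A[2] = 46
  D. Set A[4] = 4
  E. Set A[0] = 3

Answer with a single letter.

Option A: A[1] -13->-12, delta=1, new_sum=69+(1)=70
Option B: A[3] -16->-12, delta=4, new_sum=69+(4)=73
Option C: A[2] 30->46, delta=16, new_sum=69+(16)=85 <-- matches target
Option D: A[4] 43->4, delta=-39, new_sum=69+(-39)=30
Option E: A[0] 25->3, delta=-22, new_sum=69+(-22)=47

Answer: C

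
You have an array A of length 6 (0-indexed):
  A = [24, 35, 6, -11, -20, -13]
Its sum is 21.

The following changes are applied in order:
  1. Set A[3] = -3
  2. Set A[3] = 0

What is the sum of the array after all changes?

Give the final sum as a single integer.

Answer: 32

Derivation:
Initial sum: 21
Change 1: A[3] -11 -> -3, delta = 8, sum = 29
Change 2: A[3] -3 -> 0, delta = 3, sum = 32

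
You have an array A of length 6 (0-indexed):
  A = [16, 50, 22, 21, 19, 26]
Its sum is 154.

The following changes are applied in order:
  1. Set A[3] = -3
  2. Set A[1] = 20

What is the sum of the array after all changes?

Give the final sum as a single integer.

Initial sum: 154
Change 1: A[3] 21 -> -3, delta = -24, sum = 130
Change 2: A[1] 50 -> 20, delta = -30, sum = 100

Answer: 100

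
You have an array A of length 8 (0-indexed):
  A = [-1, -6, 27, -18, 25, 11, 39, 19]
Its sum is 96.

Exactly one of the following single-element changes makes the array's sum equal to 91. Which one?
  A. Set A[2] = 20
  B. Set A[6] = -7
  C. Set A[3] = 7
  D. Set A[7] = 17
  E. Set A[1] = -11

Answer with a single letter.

Answer: E

Derivation:
Option A: A[2] 27->20, delta=-7, new_sum=96+(-7)=89
Option B: A[6] 39->-7, delta=-46, new_sum=96+(-46)=50
Option C: A[3] -18->7, delta=25, new_sum=96+(25)=121
Option D: A[7] 19->17, delta=-2, new_sum=96+(-2)=94
Option E: A[1] -6->-11, delta=-5, new_sum=96+(-5)=91 <-- matches target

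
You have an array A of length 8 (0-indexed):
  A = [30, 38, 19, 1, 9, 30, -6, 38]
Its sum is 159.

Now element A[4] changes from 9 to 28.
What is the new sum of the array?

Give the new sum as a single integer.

Answer: 178

Derivation:
Old value at index 4: 9
New value at index 4: 28
Delta = 28 - 9 = 19
New sum = old_sum + delta = 159 + (19) = 178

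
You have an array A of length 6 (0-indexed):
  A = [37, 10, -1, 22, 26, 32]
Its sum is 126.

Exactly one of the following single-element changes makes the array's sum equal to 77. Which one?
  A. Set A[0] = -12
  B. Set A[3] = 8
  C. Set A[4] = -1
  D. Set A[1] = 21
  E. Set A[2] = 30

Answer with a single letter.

Answer: A

Derivation:
Option A: A[0] 37->-12, delta=-49, new_sum=126+(-49)=77 <-- matches target
Option B: A[3] 22->8, delta=-14, new_sum=126+(-14)=112
Option C: A[4] 26->-1, delta=-27, new_sum=126+(-27)=99
Option D: A[1] 10->21, delta=11, new_sum=126+(11)=137
Option E: A[2] -1->30, delta=31, new_sum=126+(31)=157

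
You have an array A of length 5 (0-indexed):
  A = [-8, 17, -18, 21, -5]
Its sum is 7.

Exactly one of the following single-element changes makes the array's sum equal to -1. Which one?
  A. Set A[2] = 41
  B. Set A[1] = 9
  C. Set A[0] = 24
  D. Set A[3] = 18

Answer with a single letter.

Option A: A[2] -18->41, delta=59, new_sum=7+(59)=66
Option B: A[1] 17->9, delta=-8, new_sum=7+(-8)=-1 <-- matches target
Option C: A[0] -8->24, delta=32, new_sum=7+(32)=39
Option D: A[3] 21->18, delta=-3, new_sum=7+(-3)=4

Answer: B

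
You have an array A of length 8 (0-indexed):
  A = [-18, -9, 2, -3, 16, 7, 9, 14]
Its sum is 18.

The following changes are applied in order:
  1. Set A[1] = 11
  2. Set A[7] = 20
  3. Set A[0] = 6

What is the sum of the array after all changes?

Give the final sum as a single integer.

Initial sum: 18
Change 1: A[1] -9 -> 11, delta = 20, sum = 38
Change 2: A[7] 14 -> 20, delta = 6, sum = 44
Change 3: A[0] -18 -> 6, delta = 24, sum = 68

Answer: 68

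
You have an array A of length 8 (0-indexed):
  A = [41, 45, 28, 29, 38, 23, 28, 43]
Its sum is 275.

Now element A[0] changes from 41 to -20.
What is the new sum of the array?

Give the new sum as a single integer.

Answer: 214

Derivation:
Old value at index 0: 41
New value at index 0: -20
Delta = -20 - 41 = -61
New sum = old_sum + delta = 275 + (-61) = 214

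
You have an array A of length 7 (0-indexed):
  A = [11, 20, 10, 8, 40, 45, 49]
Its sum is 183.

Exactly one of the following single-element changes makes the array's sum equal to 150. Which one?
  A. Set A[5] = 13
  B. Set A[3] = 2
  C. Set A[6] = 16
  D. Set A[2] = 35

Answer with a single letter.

Option A: A[5] 45->13, delta=-32, new_sum=183+(-32)=151
Option B: A[3] 8->2, delta=-6, new_sum=183+(-6)=177
Option C: A[6] 49->16, delta=-33, new_sum=183+(-33)=150 <-- matches target
Option D: A[2] 10->35, delta=25, new_sum=183+(25)=208

Answer: C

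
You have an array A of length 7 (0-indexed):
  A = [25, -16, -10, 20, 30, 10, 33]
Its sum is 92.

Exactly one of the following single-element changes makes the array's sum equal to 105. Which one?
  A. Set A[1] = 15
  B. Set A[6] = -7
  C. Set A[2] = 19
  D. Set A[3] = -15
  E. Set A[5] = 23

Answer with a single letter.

Answer: E

Derivation:
Option A: A[1] -16->15, delta=31, new_sum=92+(31)=123
Option B: A[6] 33->-7, delta=-40, new_sum=92+(-40)=52
Option C: A[2] -10->19, delta=29, new_sum=92+(29)=121
Option D: A[3] 20->-15, delta=-35, new_sum=92+(-35)=57
Option E: A[5] 10->23, delta=13, new_sum=92+(13)=105 <-- matches target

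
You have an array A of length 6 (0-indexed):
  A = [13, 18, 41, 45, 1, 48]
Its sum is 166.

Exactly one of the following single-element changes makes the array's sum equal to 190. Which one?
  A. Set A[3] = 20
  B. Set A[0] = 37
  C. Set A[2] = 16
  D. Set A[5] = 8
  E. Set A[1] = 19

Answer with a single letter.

Option A: A[3] 45->20, delta=-25, new_sum=166+(-25)=141
Option B: A[0] 13->37, delta=24, new_sum=166+(24)=190 <-- matches target
Option C: A[2] 41->16, delta=-25, new_sum=166+(-25)=141
Option D: A[5] 48->8, delta=-40, new_sum=166+(-40)=126
Option E: A[1] 18->19, delta=1, new_sum=166+(1)=167

Answer: B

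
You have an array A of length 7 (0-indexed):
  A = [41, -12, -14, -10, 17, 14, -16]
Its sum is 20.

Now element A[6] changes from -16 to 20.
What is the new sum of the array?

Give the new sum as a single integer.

Old value at index 6: -16
New value at index 6: 20
Delta = 20 - -16 = 36
New sum = old_sum + delta = 20 + (36) = 56

Answer: 56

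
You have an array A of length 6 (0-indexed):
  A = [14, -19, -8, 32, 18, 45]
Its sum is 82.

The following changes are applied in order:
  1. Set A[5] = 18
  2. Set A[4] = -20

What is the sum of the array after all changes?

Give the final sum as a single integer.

Answer: 17

Derivation:
Initial sum: 82
Change 1: A[5] 45 -> 18, delta = -27, sum = 55
Change 2: A[4] 18 -> -20, delta = -38, sum = 17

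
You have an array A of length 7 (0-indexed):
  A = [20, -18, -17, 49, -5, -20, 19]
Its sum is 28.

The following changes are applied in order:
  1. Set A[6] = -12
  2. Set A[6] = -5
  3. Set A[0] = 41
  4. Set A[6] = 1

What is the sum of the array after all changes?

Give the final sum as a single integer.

Answer: 31

Derivation:
Initial sum: 28
Change 1: A[6] 19 -> -12, delta = -31, sum = -3
Change 2: A[6] -12 -> -5, delta = 7, sum = 4
Change 3: A[0] 20 -> 41, delta = 21, sum = 25
Change 4: A[6] -5 -> 1, delta = 6, sum = 31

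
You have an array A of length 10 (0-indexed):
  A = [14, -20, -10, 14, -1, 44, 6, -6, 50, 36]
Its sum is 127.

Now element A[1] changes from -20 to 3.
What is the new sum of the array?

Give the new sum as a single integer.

Old value at index 1: -20
New value at index 1: 3
Delta = 3 - -20 = 23
New sum = old_sum + delta = 127 + (23) = 150

Answer: 150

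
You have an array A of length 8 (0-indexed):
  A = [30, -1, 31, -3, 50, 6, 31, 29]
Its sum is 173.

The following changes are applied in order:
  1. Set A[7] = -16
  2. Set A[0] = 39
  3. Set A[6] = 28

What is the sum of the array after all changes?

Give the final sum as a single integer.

Initial sum: 173
Change 1: A[7] 29 -> -16, delta = -45, sum = 128
Change 2: A[0] 30 -> 39, delta = 9, sum = 137
Change 3: A[6] 31 -> 28, delta = -3, sum = 134

Answer: 134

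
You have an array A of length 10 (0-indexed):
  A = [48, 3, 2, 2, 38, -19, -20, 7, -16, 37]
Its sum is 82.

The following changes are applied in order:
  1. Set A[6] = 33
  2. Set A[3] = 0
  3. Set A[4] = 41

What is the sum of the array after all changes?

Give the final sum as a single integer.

Answer: 136

Derivation:
Initial sum: 82
Change 1: A[6] -20 -> 33, delta = 53, sum = 135
Change 2: A[3] 2 -> 0, delta = -2, sum = 133
Change 3: A[4] 38 -> 41, delta = 3, sum = 136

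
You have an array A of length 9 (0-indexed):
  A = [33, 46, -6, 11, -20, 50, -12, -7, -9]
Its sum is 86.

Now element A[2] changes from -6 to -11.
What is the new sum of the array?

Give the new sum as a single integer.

Old value at index 2: -6
New value at index 2: -11
Delta = -11 - -6 = -5
New sum = old_sum + delta = 86 + (-5) = 81

Answer: 81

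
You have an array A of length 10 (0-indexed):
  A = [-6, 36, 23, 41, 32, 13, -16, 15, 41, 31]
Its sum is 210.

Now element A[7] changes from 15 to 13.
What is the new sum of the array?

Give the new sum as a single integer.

Answer: 208

Derivation:
Old value at index 7: 15
New value at index 7: 13
Delta = 13 - 15 = -2
New sum = old_sum + delta = 210 + (-2) = 208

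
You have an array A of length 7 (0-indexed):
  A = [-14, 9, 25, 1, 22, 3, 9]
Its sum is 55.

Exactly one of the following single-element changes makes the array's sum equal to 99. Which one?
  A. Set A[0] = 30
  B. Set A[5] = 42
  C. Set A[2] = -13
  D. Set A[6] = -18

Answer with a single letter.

Answer: A

Derivation:
Option A: A[0] -14->30, delta=44, new_sum=55+(44)=99 <-- matches target
Option B: A[5] 3->42, delta=39, new_sum=55+(39)=94
Option C: A[2] 25->-13, delta=-38, new_sum=55+(-38)=17
Option D: A[6] 9->-18, delta=-27, new_sum=55+(-27)=28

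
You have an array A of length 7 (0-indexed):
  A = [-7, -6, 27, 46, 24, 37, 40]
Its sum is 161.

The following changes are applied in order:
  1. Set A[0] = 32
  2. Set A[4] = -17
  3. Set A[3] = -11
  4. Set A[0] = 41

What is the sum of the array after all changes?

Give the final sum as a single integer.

Initial sum: 161
Change 1: A[0] -7 -> 32, delta = 39, sum = 200
Change 2: A[4] 24 -> -17, delta = -41, sum = 159
Change 3: A[3] 46 -> -11, delta = -57, sum = 102
Change 4: A[0] 32 -> 41, delta = 9, sum = 111

Answer: 111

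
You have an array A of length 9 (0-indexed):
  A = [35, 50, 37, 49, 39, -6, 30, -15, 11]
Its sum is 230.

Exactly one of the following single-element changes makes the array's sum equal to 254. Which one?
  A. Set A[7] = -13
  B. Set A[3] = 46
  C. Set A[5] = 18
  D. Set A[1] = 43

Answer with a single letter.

Option A: A[7] -15->-13, delta=2, new_sum=230+(2)=232
Option B: A[3] 49->46, delta=-3, new_sum=230+(-3)=227
Option C: A[5] -6->18, delta=24, new_sum=230+(24)=254 <-- matches target
Option D: A[1] 50->43, delta=-7, new_sum=230+(-7)=223

Answer: C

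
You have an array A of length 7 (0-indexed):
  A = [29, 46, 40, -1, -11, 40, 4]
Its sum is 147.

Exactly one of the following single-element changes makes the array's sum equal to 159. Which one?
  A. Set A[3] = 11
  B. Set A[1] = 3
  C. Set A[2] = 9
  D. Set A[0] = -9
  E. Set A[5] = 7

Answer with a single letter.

Answer: A

Derivation:
Option A: A[3] -1->11, delta=12, new_sum=147+(12)=159 <-- matches target
Option B: A[1] 46->3, delta=-43, new_sum=147+(-43)=104
Option C: A[2] 40->9, delta=-31, new_sum=147+(-31)=116
Option D: A[0] 29->-9, delta=-38, new_sum=147+(-38)=109
Option E: A[5] 40->7, delta=-33, new_sum=147+(-33)=114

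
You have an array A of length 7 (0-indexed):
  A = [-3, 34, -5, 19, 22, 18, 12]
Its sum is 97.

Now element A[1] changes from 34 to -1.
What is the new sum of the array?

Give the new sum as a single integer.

Old value at index 1: 34
New value at index 1: -1
Delta = -1 - 34 = -35
New sum = old_sum + delta = 97 + (-35) = 62

Answer: 62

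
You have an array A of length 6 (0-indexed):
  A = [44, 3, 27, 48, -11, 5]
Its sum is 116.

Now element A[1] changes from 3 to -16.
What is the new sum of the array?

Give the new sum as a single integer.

Answer: 97

Derivation:
Old value at index 1: 3
New value at index 1: -16
Delta = -16 - 3 = -19
New sum = old_sum + delta = 116 + (-19) = 97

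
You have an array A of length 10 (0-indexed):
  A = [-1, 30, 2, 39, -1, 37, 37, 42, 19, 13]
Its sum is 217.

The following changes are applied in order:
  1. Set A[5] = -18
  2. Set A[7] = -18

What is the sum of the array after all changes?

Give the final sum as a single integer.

Initial sum: 217
Change 1: A[5] 37 -> -18, delta = -55, sum = 162
Change 2: A[7] 42 -> -18, delta = -60, sum = 102

Answer: 102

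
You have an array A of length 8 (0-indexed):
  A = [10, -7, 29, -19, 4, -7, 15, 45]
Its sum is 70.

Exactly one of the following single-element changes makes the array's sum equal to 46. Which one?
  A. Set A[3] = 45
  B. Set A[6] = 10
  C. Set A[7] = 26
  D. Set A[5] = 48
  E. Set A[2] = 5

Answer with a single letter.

Answer: E

Derivation:
Option A: A[3] -19->45, delta=64, new_sum=70+(64)=134
Option B: A[6] 15->10, delta=-5, new_sum=70+(-5)=65
Option C: A[7] 45->26, delta=-19, new_sum=70+(-19)=51
Option D: A[5] -7->48, delta=55, new_sum=70+(55)=125
Option E: A[2] 29->5, delta=-24, new_sum=70+(-24)=46 <-- matches target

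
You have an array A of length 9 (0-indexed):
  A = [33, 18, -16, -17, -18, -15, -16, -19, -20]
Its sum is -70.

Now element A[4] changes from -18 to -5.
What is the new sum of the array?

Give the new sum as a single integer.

Old value at index 4: -18
New value at index 4: -5
Delta = -5 - -18 = 13
New sum = old_sum + delta = -70 + (13) = -57

Answer: -57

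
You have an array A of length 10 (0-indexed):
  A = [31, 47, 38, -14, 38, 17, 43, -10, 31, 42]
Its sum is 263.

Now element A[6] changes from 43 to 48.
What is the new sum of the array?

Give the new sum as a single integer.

Old value at index 6: 43
New value at index 6: 48
Delta = 48 - 43 = 5
New sum = old_sum + delta = 263 + (5) = 268

Answer: 268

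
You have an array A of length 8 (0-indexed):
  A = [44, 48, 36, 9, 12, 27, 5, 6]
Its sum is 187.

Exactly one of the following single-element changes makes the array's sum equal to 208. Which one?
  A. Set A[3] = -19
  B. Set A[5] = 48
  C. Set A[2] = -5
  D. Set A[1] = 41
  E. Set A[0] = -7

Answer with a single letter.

Answer: B

Derivation:
Option A: A[3] 9->-19, delta=-28, new_sum=187+(-28)=159
Option B: A[5] 27->48, delta=21, new_sum=187+(21)=208 <-- matches target
Option C: A[2] 36->-5, delta=-41, new_sum=187+(-41)=146
Option D: A[1] 48->41, delta=-7, new_sum=187+(-7)=180
Option E: A[0] 44->-7, delta=-51, new_sum=187+(-51)=136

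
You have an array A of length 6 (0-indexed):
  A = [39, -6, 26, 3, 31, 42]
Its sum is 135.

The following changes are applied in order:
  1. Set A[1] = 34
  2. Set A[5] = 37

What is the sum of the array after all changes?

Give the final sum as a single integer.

Initial sum: 135
Change 1: A[1] -6 -> 34, delta = 40, sum = 175
Change 2: A[5] 42 -> 37, delta = -5, sum = 170

Answer: 170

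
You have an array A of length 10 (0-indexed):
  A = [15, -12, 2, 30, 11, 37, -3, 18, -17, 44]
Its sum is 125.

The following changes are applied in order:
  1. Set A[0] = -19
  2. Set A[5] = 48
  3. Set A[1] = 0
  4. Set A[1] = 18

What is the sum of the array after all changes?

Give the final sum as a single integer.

Answer: 132

Derivation:
Initial sum: 125
Change 1: A[0] 15 -> -19, delta = -34, sum = 91
Change 2: A[5] 37 -> 48, delta = 11, sum = 102
Change 3: A[1] -12 -> 0, delta = 12, sum = 114
Change 4: A[1] 0 -> 18, delta = 18, sum = 132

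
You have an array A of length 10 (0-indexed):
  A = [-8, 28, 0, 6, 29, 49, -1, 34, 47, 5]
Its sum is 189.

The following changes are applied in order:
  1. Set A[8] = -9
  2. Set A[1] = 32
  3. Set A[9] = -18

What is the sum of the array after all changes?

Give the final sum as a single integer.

Initial sum: 189
Change 1: A[8] 47 -> -9, delta = -56, sum = 133
Change 2: A[1] 28 -> 32, delta = 4, sum = 137
Change 3: A[9] 5 -> -18, delta = -23, sum = 114

Answer: 114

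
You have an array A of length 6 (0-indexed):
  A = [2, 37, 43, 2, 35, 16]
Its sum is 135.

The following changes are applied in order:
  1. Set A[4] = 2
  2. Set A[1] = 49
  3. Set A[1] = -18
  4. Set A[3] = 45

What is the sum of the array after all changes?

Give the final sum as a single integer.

Answer: 90

Derivation:
Initial sum: 135
Change 1: A[4] 35 -> 2, delta = -33, sum = 102
Change 2: A[1] 37 -> 49, delta = 12, sum = 114
Change 3: A[1] 49 -> -18, delta = -67, sum = 47
Change 4: A[3] 2 -> 45, delta = 43, sum = 90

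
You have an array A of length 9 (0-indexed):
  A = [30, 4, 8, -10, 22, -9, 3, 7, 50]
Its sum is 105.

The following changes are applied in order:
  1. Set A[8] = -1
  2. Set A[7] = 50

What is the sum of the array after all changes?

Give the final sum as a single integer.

Initial sum: 105
Change 1: A[8] 50 -> -1, delta = -51, sum = 54
Change 2: A[7] 7 -> 50, delta = 43, sum = 97

Answer: 97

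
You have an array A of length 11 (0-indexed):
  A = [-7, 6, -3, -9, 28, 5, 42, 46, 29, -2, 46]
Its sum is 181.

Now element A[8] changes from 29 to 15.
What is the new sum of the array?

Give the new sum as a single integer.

Answer: 167

Derivation:
Old value at index 8: 29
New value at index 8: 15
Delta = 15 - 29 = -14
New sum = old_sum + delta = 181 + (-14) = 167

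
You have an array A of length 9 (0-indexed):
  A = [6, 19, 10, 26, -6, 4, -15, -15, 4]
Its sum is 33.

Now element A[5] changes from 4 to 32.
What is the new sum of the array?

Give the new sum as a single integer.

Old value at index 5: 4
New value at index 5: 32
Delta = 32 - 4 = 28
New sum = old_sum + delta = 33 + (28) = 61

Answer: 61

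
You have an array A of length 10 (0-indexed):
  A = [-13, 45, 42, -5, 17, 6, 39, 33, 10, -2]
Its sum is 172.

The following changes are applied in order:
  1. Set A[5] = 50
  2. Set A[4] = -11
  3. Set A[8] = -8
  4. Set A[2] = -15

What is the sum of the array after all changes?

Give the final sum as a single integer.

Answer: 113

Derivation:
Initial sum: 172
Change 1: A[5] 6 -> 50, delta = 44, sum = 216
Change 2: A[4] 17 -> -11, delta = -28, sum = 188
Change 3: A[8] 10 -> -8, delta = -18, sum = 170
Change 4: A[2] 42 -> -15, delta = -57, sum = 113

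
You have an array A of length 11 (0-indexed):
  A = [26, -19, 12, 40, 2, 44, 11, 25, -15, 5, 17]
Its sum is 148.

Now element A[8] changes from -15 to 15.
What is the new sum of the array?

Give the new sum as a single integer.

Answer: 178

Derivation:
Old value at index 8: -15
New value at index 8: 15
Delta = 15 - -15 = 30
New sum = old_sum + delta = 148 + (30) = 178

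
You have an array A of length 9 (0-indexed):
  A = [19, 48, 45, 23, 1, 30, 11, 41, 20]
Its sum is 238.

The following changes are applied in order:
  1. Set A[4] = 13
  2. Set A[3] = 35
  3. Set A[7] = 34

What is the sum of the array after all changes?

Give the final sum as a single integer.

Initial sum: 238
Change 1: A[4] 1 -> 13, delta = 12, sum = 250
Change 2: A[3] 23 -> 35, delta = 12, sum = 262
Change 3: A[7] 41 -> 34, delta = -7, sum = 255

Answer: 255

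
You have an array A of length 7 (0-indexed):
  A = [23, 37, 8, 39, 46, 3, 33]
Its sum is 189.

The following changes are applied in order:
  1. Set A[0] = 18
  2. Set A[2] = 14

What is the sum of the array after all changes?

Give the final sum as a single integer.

Initial sum: 189
Change 1: A[0] 23 -> 18, delta = -5, sum = 184
Change 2: A[2] 8 -> 14, delta = 6, sum = 190

Answer: 190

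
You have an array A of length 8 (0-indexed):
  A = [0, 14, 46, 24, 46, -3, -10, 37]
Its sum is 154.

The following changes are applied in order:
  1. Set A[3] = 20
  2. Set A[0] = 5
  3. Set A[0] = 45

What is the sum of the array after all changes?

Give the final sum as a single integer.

Answer: 195

Derivation:
Initial sum: 154
Change 1: A[3] 24 -> 20, delta = -4, sum = 150
Change 2: A[0] 0 -> 5, delta = 5, sum = 155
Change 3: A[0] 5 -> 45, delta = 40, sum = 195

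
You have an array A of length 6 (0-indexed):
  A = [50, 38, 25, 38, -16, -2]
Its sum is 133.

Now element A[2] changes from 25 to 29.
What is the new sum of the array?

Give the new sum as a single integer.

Old value at index 2: 25
New value at index 2: 29
Delta = 29 - 25 = 4
New sum = old_sum + delta = 133 + (4) = 137

Answer: 137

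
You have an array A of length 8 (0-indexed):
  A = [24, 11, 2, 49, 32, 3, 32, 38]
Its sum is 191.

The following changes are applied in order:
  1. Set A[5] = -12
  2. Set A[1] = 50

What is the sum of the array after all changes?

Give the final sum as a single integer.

Initial sum: 191
Change 1: A[5] 3 -> -12, delta = -15, sum = 176
Change 2: A[1] 11 -> 50, delta = 39, sum = 215

Answer: 215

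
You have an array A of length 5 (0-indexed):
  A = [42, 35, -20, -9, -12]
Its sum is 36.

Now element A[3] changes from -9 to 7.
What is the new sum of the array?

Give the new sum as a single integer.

Old value at index 3: -9
New value at index 3: 7
Delta = 7 - -9 = 16
New sum = old_sum + delta = 36 + (16) = 52

Answer: 52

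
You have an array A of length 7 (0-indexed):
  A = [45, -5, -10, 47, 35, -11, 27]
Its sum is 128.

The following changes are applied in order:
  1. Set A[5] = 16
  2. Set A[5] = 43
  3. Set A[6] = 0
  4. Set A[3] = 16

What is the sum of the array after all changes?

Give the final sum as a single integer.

Answer: 124

Derivation:
Initial sum: 128
Change 1: A[5] -11 -> 16, delta = 27, sum = 155
Change 2: A[5] 16 -> 43, delta = 27, sum = 182
Change 3: A[6] 27 -> 0, delta = -27, sum = 155
Change 4: A[3] 47 -> 16, delta = -31, sum = 124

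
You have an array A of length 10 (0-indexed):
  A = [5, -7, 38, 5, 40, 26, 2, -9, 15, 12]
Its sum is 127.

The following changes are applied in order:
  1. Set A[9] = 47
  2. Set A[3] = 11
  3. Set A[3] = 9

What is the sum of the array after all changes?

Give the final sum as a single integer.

Answer: 166

Derivation:
Initial sum: 127
Change 1: A[9] 12 -> 47, delta = 35, sum = 162
Change 2: A[3] 5 -> 11, delta = 6, sum = 168
Change 3: A[3] 11 -> 9, delta = -2, sum = 166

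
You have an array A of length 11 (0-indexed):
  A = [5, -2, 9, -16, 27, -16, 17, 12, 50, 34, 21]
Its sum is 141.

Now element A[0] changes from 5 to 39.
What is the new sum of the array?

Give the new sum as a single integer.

Old value at index 0: 5
New value at index 0: 39
Delta = 39 - 5 = 34
New sum = old_sum + delta = 141 + (34) = 175

Answer: 175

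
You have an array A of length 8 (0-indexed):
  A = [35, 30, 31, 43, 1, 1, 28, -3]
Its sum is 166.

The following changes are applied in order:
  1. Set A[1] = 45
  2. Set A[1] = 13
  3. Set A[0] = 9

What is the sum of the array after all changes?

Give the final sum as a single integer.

Initial sum: 166
Change 1: A[1] 30 -> 45, delta = 15, sum = 181
Change 2: A[1] 45 -> 13, delta = -32, sum = 149
Change 3: A[0] 35 -> 9, delta = -26, sum = 123

Answer: 123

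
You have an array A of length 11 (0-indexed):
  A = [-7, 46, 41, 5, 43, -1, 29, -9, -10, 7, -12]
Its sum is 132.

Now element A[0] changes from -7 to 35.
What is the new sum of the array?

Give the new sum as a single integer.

Old value at index 0: -7
New value at index 0: 35
Delta = 35 - -7 = 42
New sum = old_sum + delta = 132 + (42) = 174

Answer: 174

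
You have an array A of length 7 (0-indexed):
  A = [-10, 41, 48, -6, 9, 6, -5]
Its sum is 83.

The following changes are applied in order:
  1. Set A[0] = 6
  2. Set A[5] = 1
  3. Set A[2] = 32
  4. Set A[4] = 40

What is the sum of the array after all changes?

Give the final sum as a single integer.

Answer: 109

Derivation:
Initial sum: 83
Change 1: A[0] -10 -> 6, delta = 16, sum = 99
Change 2: A[5] 6 -> 1, delta = -5, sum = 94
Change 3: A[2] 48 -> 32, delta = -16, sum = 78
Change 4: A[4] 9 -> 40, delta = 31, sum = 109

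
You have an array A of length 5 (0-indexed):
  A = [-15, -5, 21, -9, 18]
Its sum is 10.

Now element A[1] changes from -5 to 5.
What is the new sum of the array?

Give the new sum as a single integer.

Old value at index 1: -5
New value at index 1: 5
Delta = 5 - -5 = 10
New sum = old_sum + delta = 10 + (10) = 20

Answer: 20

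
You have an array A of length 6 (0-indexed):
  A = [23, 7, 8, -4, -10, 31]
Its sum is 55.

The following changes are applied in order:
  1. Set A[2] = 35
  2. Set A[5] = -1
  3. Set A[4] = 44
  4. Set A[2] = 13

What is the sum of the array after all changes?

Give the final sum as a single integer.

Initial sum: 55
Change 1: A[2] 8 -> 35, delta = 27, sum = 82
Change 2: A[5] 31 -> -1, delta = -32, sum = 50
Change 3: A[4] -10 -> 44, delta = 54, sum = 104
Change 4: A[2] 35 -> 13, delta = -22, sum = 82

Answer: 82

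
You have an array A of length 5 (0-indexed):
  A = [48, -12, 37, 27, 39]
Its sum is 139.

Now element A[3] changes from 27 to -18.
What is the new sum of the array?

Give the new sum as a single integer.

Answer: 94

Derivation:
Old value at index 3: 27
New value at index 3: -18
Delta = -18 - 27 = -45
New sum = old_sum + delta = 139 + (-45) = 94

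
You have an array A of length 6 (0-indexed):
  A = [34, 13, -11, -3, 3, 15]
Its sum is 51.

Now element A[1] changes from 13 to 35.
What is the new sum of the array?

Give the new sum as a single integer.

Answer: 73

Derivation:
Old value at index 1: 13
New value at index 1: 35
Delta = 35 - 13 = 22
New sum = old_sum + delta = 51 + (22) = 73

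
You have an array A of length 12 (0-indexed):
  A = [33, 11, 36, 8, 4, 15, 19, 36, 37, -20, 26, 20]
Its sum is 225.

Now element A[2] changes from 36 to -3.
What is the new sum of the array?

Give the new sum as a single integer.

Old value at index 2: 36
New value at index 2: -3
Delta = -3 - 36 = -39
New sum = old_sum + delta = 225 + (-39) = 186

Answer: 186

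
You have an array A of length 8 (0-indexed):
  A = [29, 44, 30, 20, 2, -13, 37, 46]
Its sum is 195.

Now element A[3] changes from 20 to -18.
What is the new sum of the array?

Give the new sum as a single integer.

Old value at index 3: 20
New value at index 3: -18
Delta = -18 - 20 = -38
New sum = old_sum + delta = 195 + (-38) = 157

Answer: 157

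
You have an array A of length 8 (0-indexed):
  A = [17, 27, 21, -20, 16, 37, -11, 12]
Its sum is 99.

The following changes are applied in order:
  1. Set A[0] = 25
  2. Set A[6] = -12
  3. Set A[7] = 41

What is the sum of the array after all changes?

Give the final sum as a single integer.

Answer: 135

Derivation:
Initial sum: 99
Change 1: A[0] 17 -> 25, delta = 8, sum = 107
Change 2: A[6] -11 -> -12, delta = -1, sum = 106
Change 3: A[7] 12 -> 41, delta = 29, sum = 135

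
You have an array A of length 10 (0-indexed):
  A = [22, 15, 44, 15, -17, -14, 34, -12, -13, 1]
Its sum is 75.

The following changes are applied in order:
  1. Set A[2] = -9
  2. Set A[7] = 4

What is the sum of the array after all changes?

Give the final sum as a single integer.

Initial sum: 75
Change 1: A[2] 44 -> -9, delta = -53, sum = 22
Change 2: A[7] -12 -> 4, delta = 16, sum = 38

Answer: 38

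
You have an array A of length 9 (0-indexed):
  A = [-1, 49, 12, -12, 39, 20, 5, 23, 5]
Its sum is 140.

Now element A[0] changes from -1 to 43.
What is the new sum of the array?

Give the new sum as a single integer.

Answer: 184

Derivation:
Old value at index 0: -1
New value at index 0: 43
Delta = 43 - -1 = 44
New sum = old_sum + delta = 140 + (44) = 184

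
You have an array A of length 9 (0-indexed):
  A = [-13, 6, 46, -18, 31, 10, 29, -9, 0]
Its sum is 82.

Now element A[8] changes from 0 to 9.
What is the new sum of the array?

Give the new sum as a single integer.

Answer: 91

Derivation:
Old value at index 8: 0
New value at index 8: 9
Delta = 9 - 0 = 9
New sum = old_sum + delta = 82 + (9) = 91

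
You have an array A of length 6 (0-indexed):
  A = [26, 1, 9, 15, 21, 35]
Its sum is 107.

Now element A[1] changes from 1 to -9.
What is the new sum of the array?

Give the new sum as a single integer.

Old value at index 1: 1
New value at index 1: -9
Delta = -9 - 1 = -10
New sum = old_sum + delta = 107 + (-10) = 97

Answer: 97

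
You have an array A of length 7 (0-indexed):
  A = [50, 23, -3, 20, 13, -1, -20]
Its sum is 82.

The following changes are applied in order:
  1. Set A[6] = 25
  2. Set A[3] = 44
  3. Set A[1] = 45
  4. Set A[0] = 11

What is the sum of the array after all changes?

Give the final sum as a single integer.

Initial sum: 82
Change 1: A[6] -20 -> 25, delta = 45, sum = 127
Change 2: A[3] 20 -> 44, delta = 24, sum = 151
Change 3: A[1] 23 -> 45, delta = 22, sum = 173
Change 4: A[0] 50 -> 11, delta = -39, sum = 134

Answer: 134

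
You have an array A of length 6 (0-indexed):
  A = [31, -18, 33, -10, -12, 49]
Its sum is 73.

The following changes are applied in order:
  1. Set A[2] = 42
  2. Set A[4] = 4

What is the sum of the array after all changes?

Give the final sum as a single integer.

Initial sum: 73
Change 1: A[2] 33 -> 42, delta = 9, sum = 82
Change 2: A[4] -12 -> 4, delta = 16, sum = 98

Answer: 98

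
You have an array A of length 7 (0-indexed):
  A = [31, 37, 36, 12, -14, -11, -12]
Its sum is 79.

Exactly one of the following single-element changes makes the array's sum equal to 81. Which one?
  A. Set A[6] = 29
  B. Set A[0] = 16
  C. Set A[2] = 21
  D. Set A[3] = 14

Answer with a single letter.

Answer: D

Derivation:
Option A: A[6] -12->29, delta=41, new_sum=79+(41)=120
Option B: A[0] 31->16, delta=-15, new_sum=79+(-15)=64
Option C: A[2] 36->21, delta=-15, new_sum=79+(-15)=64
Option D: A[3] 12->14, delta=2, new_sum=79+(2)=81 <-- matches target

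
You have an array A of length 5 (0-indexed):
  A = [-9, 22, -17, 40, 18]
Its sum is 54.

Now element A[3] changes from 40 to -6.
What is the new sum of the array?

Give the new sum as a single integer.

Old value at index 3: 40
New value at index 3: -6
Delta = -6 - 40 = -46
New sum = old_sum + delta = 54 + (-46) = 8

Answer: 8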